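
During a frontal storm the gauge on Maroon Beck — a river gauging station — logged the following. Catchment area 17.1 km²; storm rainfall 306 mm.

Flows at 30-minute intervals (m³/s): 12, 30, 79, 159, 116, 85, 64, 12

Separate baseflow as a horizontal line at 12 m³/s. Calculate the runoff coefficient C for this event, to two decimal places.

C ≈ 0.16

ΣQ_DR = 461.0 m³/s; V = ΣQ_DR·Δt = 8.298 × 10^5 m³.
Runoff depth d = V / A = 48.53 mm.
C = d / P = 48.53 / 306 = 0.16.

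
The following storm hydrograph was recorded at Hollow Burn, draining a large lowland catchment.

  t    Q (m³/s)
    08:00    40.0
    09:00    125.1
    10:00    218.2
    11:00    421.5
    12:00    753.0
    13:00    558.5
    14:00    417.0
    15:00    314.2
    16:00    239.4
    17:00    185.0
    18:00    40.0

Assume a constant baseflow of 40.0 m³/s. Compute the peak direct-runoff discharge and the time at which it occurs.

Q_p = 713.0 m³/s at t = 12:00

Subtracting baseflow gives direct-runoff ordinates: 0.0, 85.1, 178.2, 381.5, 713.0, 518.5, 377.0, 274.2, 199.4, 145.0, 0.0 m³/s.
The maximum is 713.0 m³/s, occurring at the reading for t = 12:00.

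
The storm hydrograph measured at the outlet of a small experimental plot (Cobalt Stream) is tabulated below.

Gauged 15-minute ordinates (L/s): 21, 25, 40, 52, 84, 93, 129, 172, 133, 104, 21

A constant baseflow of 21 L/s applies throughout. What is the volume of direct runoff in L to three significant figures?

Direct-runoff ordinates (Q − Q_b): 0.0, 4.0, 19.0, 31.0, 63.0, 72.0, 108.0, 151.0, 112.0, 83.0, 0.0 L/s.
ΣQ_DR = 643.0 L/s.
With Δt = 0.25 h = 900 s, V = ΣQ_DR · Δt = 643.0 × 900 = 5.79 × 10^5 L.

V ≈ 5.79 × 10^5 L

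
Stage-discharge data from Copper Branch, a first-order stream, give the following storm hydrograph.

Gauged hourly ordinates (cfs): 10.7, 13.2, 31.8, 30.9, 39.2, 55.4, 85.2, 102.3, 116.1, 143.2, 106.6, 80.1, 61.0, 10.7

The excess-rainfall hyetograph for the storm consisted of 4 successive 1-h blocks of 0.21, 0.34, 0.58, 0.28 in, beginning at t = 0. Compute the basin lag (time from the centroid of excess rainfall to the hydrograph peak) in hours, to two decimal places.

Centroid of excess rainfall: t_c = Σ P_i·t̄_i / ΣP_i = 2.1596 h (block centres at 0.5, 1.5, 2.5, 3.5 h).
Hydrograph peak occurs at t = 9 h, so basin lag t_L = 9 − 2.1596 = 6.84 h.

t_L ≈ 6.84 h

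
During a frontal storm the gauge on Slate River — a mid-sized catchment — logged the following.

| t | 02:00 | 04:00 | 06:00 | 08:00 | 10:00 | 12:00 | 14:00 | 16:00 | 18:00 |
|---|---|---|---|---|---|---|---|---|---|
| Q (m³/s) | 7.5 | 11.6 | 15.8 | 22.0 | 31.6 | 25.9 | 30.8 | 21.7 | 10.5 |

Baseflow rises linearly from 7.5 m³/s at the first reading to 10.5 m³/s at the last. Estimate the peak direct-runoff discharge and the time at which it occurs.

Subtracting baseflow gives direct-runoff ordinates: 0.00, 3.73, 7.55, 13.38, 22.60, 16.52, 21.05, 11.57, 0.00 m³/s.
The maximum is 22.60 m³/s, occurring at the reading for t = 10:00.

Q_p = 22.60 m³/s at t = 10:00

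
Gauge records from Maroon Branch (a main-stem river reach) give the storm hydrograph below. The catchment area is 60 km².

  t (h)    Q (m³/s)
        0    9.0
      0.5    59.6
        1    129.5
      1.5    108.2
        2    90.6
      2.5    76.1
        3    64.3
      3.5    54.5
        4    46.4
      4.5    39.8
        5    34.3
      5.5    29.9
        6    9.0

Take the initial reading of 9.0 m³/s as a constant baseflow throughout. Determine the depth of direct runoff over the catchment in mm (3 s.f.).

d ≈ 19.0 mm

Direct runoff: 0.0, 50.6, 120.5, 99.2, 81.6, 67.1, 55.3, 45.5, 37.4, 30.8, 25.3, 20.9, 0.0 m³/s; ΣQ_DR = 634.2 m³/s.
V = ΣQ_DR · Δt = 634.2 × 1800 s = 1.142 × 10^6 m³.
Over A = 60 km², depth = V / A = 19.0 mm.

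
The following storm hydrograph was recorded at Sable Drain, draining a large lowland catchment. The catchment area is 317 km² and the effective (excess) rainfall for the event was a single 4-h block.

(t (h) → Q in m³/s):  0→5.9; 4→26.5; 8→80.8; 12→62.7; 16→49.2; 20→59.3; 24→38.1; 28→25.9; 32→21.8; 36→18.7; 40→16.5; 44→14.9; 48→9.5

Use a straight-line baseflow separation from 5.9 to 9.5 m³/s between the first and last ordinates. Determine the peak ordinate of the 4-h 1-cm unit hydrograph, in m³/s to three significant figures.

Direct runoff: 0.00, 20.30, 74.30, 55.90, 42.10, 51.90, 30.40, 17.90, 13.50, 10.10, 7.60, 5.70, 0.00 m³/s; ΣQ_DR = 329.7 m³/s, peak = 74.30 m³/s.
Runoff depth d = ΣQ_DR·Δt / A = 329.7 × 14400 / (317 km²) = 14.98 mm.
The 1-cm UH is the DRH scaled by (10 mm)/d, so U_p = 74.30 × 10/14.98 = 49.6 m³/s.

U_p ≈ 49.6 m³/s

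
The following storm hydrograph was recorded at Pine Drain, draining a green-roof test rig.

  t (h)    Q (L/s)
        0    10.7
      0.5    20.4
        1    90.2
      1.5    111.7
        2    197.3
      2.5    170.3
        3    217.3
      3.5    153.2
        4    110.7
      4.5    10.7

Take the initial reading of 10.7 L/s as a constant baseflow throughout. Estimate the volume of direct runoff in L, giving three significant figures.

V ≈ 1.77 × 10^6 L

Direct-runoff ordinates (Q − Q_b): 0.0, 9.7, 79.5, 101.0, 186.6, 159.6, 206.6, 142.5, 100.0, 0.0 L/s.
ΣQ_DR = 985.5 L/s.
With Δt = 0.5 h = 1800 s, V = ΣQ_DR · Δt = 985.5 × 1800 = 1.77 × 10^6 L.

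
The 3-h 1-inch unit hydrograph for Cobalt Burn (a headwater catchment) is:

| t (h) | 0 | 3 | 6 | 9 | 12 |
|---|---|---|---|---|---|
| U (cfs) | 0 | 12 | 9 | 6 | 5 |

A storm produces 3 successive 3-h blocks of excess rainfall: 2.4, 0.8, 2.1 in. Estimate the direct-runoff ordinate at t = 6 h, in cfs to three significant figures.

By discrete convolution, Q_j = Σ (P_i / 1 in) · U_{j−i}.
At t = 6 h (j=2): Q = (2.4/1)·9 + (0.8/1)·12 + (2.1/1)·0 = 31.2 cfs.

Q ≈ 31.2 cfs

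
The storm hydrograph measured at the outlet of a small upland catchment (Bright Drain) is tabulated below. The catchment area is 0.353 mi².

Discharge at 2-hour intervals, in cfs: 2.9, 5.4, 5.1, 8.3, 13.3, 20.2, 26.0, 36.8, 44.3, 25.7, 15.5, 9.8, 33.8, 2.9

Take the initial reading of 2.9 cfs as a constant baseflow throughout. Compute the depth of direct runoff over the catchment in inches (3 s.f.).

d ≈ 1.84 in

Direct runoff: 0.0, 2.5, 2.2, 5.4, 10.4, 17.3, 23.1, 33.9, 41.4, 22.8, 12.6, 6.9, 30.9, 0.0 cfs; ΣQ_DR = 209.4 cfs.
V = ΣQ_DR · Δt = 209.4 × 7200 s = 1.508 × 10^6 ft³.
Over A = 0.353 mi², depth = V / A = 1.84 in.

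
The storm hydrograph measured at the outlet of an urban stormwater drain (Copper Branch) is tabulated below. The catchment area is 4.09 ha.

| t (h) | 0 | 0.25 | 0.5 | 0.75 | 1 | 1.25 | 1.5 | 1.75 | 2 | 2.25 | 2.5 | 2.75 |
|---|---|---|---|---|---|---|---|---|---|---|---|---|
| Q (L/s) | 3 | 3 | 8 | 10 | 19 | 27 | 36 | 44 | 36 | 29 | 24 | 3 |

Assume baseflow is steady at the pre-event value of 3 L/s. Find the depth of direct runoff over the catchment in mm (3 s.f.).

d ≈ 4.53 mm

Direct runoff: 0.0, 0.0, 5.0, 7.0, 16.0, 24.0, 33.0, 41.0, 33.0, 26.0, 21.0, 0.0 L/s; ΣQ_DR = 206.0 L/s.
V = ΣQ_DR · Δt = 206.0 × 900 s = 1.854 × 10^5 L.
Over A = 4.09 ha, depth = V / A = 4.53 mm.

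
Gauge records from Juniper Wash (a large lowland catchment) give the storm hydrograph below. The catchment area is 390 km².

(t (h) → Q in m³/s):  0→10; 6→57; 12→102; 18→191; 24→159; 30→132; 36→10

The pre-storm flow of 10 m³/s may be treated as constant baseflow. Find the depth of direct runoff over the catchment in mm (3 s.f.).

d ≈ 32.7 mm

Direct runoff: 0.0, 47.0, 92.0, 181.0, 149.0, 122.0, 0.0 m³/s; ΣQ_DR = 591.0 m³/s.
V = ΣQ_DR · Δt = 591.0 × 21600 s = 1.277 × 10^7 m³.
Over A = 390 km², depth = V / A = 32.7 mm.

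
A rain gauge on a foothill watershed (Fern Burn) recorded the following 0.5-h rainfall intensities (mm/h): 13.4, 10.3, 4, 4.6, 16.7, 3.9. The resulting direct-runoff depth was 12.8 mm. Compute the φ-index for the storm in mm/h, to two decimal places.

φ ≈ 4.93 mm/h

Only the 3 blocks with intensity above φ contribute runoff: 13.4, 10.3, 16.7 mm/h.
Σ(I−φ)·Δt = d  ⇒  (13.4+10.3+16.7 − 3φ)·0.5 = 12.8
φ = (40.40 − 12.8/0.5) / 3 = 4.93 mm/h.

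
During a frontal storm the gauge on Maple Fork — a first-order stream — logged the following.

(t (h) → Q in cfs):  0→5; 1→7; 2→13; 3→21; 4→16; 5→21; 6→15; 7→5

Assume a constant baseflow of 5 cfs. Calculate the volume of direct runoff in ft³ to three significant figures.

Direct-runoff ordinates (Q − Q_b): 0.0, 2.0, 8.0, 16.0, 11.0, 16.0, 10.0, 0.0 cfs.
ΣQ_DR = 63.00 cfs.
With Δt = 1 h = 3600 s, V = ΣQ_DR · Δt = 63.00 × 3600 = 2.27 × 10^5 ft³.

V ≈ 2.27 × 10^5 ft³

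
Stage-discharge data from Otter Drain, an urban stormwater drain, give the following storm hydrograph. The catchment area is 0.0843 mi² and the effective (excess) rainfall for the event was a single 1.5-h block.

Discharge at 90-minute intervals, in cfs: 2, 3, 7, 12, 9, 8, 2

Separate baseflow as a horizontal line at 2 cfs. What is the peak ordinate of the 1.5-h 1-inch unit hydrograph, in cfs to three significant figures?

U_p ≈ 12.5 cfs

Direct runoff: 0.0, 1.0, 5.0, 10.0, 7.0, 6.0, 0.0 cfs; ΣQ_DR = 29.00 cfs, peak = 10.0 cfs.
Runoff depth d = ΣQ_DR·Δt / A = 29.00 × 5400 / (0.0843 mi²) = 0.7996 in.
The 1-inch UH is the DRH scaled by (1 in)/d, so U_p = 10.0 × 1/0.7996 = 12.5 cfs.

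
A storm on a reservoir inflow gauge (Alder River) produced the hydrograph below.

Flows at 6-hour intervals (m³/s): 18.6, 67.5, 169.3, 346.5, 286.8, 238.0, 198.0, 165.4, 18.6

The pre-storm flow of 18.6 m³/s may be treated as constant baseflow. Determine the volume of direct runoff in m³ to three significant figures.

Direct-runoff ordinates (Q − Q_b): 0.0, 48.9, 150.7, 327.9, 268.2, 219.4, 179.4, 146.8, 0.0 m³/s.
ΣQ_DR = 1341 m³/s.
With Δt = 6 h = 21600 s, V = ΣQ_DR · Δt = 1341 × 21600 = 2.90 × 10^7 m³.

V ≈ 2.90 × 10^7 m³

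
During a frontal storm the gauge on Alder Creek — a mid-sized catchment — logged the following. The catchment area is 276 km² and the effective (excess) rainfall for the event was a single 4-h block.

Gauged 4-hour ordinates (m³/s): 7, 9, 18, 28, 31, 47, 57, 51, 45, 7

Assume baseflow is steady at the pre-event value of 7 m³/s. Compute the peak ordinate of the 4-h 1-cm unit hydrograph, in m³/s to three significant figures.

Direct runoff: 0.0, 2.0, 11.0, 21.0, 24.0, 40.0, 50.0, 44.0, 38.0, 0.0 m³/s; ΣQ_DR = 230.0 m³/s, peak = 50.0 m³/s.
Runoff depth d = ΣQ_DR·Δt / A = 230.0 × 14400 / (276 km²) = 12.00 mm.
The 1-cm UH is the DRH scaled by (10 mm)/d, so U_p = 50.0 × 10/12.00 = 41.7 m³/s.

U_p ≈ 41.7 m³/s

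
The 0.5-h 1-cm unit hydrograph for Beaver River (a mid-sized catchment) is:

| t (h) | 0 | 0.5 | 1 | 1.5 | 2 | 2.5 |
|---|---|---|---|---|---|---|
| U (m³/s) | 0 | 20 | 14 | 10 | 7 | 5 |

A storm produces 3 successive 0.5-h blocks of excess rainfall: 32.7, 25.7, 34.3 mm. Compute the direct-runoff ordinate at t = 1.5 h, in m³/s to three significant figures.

Q ≈ 137 m³/s

By discrete convolution, Q_j = Σ (P_i / 10 mm) · U_{j−i}.
At t = 1.5 h (j=3): Q = (32.7/10)·10 + (25.7/10)·14 + (34.3/10)·20 = 137 m³/s.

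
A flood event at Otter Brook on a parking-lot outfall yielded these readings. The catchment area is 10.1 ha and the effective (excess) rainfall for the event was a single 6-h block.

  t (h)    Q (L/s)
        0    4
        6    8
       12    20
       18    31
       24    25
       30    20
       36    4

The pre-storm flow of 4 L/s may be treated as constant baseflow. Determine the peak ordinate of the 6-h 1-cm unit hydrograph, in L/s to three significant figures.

U_p ≈ 15.0 L/s

Direct runoff: 0.0, 4.0, 16.0, 27.0, 21.0, 16.0, 0.0 L/s; ΣQ_DR = 84.00 L/s, peak = 27.0 L/s.
Runoff depth d = ΣQ_DR·Δt / A = 84.00 × 21600 / (10.1 ha) = 17.96 mm.
The 1-cm UH is the DRH scaled by (10 mm)/d, so U_p = 27.0 × 10/17.96 = 15.0 L/s.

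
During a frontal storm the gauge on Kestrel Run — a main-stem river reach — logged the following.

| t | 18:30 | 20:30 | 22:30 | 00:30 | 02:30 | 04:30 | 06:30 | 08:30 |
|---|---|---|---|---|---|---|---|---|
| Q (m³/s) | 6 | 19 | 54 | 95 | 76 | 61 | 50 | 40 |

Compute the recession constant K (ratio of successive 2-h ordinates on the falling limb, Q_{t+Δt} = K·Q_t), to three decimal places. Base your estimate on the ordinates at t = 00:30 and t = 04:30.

Using the recession-limb readings at t = 00:30 and t = 04:30: Q falls from 95 to 61 m³/s over 2 intervals.
K = (Q₂/Q₁)^(1/2) = (61/95)^(1/2) = 0.801.

K ≈ 0.801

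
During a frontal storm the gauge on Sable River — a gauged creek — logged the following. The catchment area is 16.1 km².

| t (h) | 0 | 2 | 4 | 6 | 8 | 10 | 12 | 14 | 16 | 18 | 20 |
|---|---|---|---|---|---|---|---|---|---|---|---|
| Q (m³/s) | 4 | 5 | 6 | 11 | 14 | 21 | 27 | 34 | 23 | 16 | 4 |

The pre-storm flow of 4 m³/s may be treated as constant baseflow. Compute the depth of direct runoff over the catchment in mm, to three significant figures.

Direct runoff: 0.0, 1.0, 2.0, 7.0, 10.0, 17.0, 23.0, 30.0, 19.0, 12.0, 0.0 m³/s; ΣQ_DR = 121.0 m³/s.
V = ΣQ_DR · Δt = 121.0 × 7200 s = 8.712 × 10^5 m³.
Over A = 16.1 km², depth = V / A = 54.1 mm.

d ≈ 54.1 mm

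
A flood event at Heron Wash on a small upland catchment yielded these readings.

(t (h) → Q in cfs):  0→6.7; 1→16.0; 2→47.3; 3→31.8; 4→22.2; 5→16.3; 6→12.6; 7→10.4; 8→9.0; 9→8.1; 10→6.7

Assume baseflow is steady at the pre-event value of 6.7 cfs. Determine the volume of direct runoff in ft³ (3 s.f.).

Direct-runoff ordinates (Q − Q_b): 0.0, 9.3, 40.6, 25.1, 15.5, 9.6, 5.9, 3.7, 2.3, 1.4, 0.0 cfs.
ΣQ_DR = 113.4 cfs.
With Δt = 1 h = 3600 s, V = ΣQ_DR · Δt = 113.4 × 3600 = 4.08 × 10^5 ft³.

V ≈ 4.08 × 10^5 ft³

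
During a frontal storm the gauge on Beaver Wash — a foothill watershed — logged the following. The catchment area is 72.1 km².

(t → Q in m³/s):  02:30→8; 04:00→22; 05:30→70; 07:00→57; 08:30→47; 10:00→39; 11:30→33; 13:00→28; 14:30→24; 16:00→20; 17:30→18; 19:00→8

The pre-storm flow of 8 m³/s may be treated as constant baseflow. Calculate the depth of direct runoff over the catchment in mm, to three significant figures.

Direct runoff: 0.0, 14.0, 62.0, 49.0, 39.0, 31.0, 25.0, 20.0, 16.0, 12.0, 10.0, 0.0 m³/s; ΣQ_DR = 278.0 m³/s.
V = ΣQ_DR · Δt = 278.0 × 5400 s = 1.501 × 10^6 m³.
Over A = 72.1 km², depth = V / A = 20.8 mm.

d ≈ 20.8 mm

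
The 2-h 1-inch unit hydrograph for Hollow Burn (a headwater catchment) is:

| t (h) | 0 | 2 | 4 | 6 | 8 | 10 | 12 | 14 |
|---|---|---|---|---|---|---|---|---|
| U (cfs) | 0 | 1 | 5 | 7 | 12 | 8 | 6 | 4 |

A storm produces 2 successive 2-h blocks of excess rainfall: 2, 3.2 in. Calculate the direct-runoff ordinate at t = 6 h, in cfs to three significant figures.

By discrete convolution, Q_j = Σ (P_i / 1 in) · U_{j−i}.
At t = 6 h (j=3): Q = (2/1)·7 + (3.2/1)·5 = 30.0 cfs.

Q ≈ 30.0 cfs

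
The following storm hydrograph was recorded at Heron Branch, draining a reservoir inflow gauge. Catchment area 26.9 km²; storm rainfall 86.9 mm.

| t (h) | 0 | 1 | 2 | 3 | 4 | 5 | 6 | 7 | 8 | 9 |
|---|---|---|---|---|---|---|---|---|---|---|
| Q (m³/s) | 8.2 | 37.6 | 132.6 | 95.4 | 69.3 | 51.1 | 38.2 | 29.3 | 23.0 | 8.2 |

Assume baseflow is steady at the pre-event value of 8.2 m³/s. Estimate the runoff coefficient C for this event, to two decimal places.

C ≈ 0.63

ΣQ_DR = 410.9 m³/s; V = ΣQ_DR·Δt = 1.479 × 10^6 m³.
Runoff depth d = V / A = 54.99 mm.
C = d / P = 54.99 / 86.9 = 0.63.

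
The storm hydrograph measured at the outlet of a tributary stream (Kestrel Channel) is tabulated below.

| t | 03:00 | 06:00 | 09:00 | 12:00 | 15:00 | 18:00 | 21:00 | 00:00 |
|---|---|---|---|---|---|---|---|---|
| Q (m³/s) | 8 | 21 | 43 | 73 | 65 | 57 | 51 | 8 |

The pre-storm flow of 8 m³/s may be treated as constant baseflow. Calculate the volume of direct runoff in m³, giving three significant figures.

V ≈ 2.83 × 10^6 m³

Direct-runoff ordinates (Q − Q_b): 0.0, 13.0, 35.0, 65.0, 57.0, 49.0, 43.0, 0.0 m³/s.
ΣQ_DR = 262.0 m³/s.
With Δt = 3 h = 10800 s, V = ΣQ_DR · Δt = 262.0 × 10800 = 2.83 × 10^6 m³.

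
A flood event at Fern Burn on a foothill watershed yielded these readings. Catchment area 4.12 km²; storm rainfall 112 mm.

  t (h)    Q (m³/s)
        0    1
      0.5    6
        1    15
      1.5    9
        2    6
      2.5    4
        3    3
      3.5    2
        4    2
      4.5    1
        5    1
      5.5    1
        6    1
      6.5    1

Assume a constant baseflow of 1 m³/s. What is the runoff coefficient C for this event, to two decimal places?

C ≈ 0.15

ΣQ_DR = 39.00 m³/s; V = ΣQ_DR·Δt = 70200 m³.
Runoff depth d = V / A = 17.04 mm.
C = d / P = 17.04 / 112 = 0.15.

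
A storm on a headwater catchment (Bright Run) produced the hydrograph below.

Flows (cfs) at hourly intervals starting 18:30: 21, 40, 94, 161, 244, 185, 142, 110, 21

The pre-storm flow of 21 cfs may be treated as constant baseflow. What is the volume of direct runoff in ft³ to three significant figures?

Direct-runoff ordinates (Q − Q_b): 0.0, 19.0, 73.0, 140.0, 223.0, 164.0, 121.0, 89.0, 0.0 cfs.
ΣQ_DR = 829.0 cfs.
With Δt = 1 h = 3600 s, V = ΣQ_DR · Δt = 829.0 × 3600 = 2.98 × 10^6 ft³.

V ≈ 2.98 × 10^6 ft³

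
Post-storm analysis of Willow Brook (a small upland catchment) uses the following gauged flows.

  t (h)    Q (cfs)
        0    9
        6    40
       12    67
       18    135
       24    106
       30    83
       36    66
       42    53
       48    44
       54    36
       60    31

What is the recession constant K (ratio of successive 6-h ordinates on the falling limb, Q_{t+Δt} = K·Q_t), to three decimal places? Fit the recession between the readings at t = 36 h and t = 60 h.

Using the recession-limb readings at t = 36 h and t = 60 h: Q falls from 66 to 31 cfs over 4 intervals.
K = (Q₂/Q₁)^(1/4) = (31/66)^(1/4) = 0.828.

K ≈ 0.828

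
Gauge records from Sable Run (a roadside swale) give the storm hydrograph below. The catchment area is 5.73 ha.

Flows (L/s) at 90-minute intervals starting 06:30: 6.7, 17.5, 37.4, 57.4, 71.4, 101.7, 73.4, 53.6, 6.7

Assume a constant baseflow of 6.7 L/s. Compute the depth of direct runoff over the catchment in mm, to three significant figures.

d ≈ 34.4 mm

Direct runoff: 0.0, 10.8, 30.7, 50.7, 64.7, 95.0, 66.7, 46.9, 0.0 L/s; ΣQ_DR = 365.5 L/s.
V = ΣQ_DR · Δt = 365.5 × 5400 s = 1.974 × 10^6 L.
Over A = 5.73 ha, depth = V / A = 34.4 mm.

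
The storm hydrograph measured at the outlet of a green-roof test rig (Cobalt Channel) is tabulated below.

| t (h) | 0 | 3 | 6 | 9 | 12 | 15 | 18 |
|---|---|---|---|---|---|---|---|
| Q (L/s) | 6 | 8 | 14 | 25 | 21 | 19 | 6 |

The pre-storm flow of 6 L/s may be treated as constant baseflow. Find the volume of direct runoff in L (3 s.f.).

Direct-runoff ordinates (Q − Q_b): 0.0, 2.0, 8.0, 19.0, 15.0, 13.0, 0.0 L/s.
ΣQ_DR = 57.00 L/s.
With Δt = 3 h = 10800 s, V = ΣQ_DR · Δt = 57.00 × 10800 = 6.16 × 10^5 L.

V ≈ 6.16 × 10^5 L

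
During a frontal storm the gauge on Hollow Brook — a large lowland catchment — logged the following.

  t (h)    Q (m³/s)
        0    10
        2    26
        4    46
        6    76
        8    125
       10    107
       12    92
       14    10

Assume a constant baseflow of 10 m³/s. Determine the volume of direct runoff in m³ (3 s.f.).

V ≈ 2.97 × 10^6 m³

Direct-runoff ordinates (Q − Q_b): 0.0, 16.0, 36.0, 66.0, 115.0, 97.0, 82.0, 0.0 m³/s.
ΣQ_DR = 412.0 m³/s.
With Δt = 2 h = 7200 s, V = ΣQ_DR · Δt = 412.0 × 7200 = 2.97 × 10^6 m³.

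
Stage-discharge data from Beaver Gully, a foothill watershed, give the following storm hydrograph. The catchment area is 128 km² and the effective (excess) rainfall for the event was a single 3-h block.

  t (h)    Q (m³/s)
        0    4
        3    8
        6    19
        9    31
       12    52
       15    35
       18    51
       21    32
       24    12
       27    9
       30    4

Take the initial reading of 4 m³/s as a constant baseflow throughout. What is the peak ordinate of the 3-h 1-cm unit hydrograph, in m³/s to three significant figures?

Direct runoff: 0.0, 4.0, 15.0, 27.0, 48.0, 31.0, 47.0, 28.0, 8.0, 5.0, 0.0 m³/s; ΣQ_DR = 213.0 m³/s, peak = 48.0 m³/s.
Runoff depth d = ΣQ_DR·Δt / A = 213.0 × 10800 / (128 km²) = 17.97 mm.
The 1-cm UH is the DRH scaled by (10 mm)/d, so U_p = 48.0 × 10/17.97 = 26.7 m³/s.

U_p ≈ 26.7 m³/s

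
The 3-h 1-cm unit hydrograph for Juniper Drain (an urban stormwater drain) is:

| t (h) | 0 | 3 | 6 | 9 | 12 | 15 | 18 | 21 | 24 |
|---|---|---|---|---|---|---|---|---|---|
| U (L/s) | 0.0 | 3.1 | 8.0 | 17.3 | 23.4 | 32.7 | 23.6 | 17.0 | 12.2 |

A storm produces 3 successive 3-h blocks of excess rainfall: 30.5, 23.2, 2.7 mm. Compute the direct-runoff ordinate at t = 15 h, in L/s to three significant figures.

Q ≈ 159 L/s

By discrete convolution, Q_j = Σ (P_i / 10 mm) · U_{j−i}.
At t = 15 h (j=5): Q = (30.5/10)·32.7 + (23.2/10)·23.4 + (2.7/10)·17.3 = 159 L/s.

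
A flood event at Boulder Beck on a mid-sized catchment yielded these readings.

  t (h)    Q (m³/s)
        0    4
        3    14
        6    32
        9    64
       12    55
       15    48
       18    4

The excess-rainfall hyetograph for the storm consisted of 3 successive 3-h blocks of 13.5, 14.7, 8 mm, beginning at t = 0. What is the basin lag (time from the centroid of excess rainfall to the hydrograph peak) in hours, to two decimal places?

t_L ≈ 4.96 h

Centroid of excess rainfall: t_c = Σ P_i·t̄_i / ΣP_i = 4.0442 h (block centres at 1.5, 4.5, 7.5 h).
Hydrograph peak occurs at t = 9 h, so basin lag t_L = 9 − 4.0442 = 4.96 h.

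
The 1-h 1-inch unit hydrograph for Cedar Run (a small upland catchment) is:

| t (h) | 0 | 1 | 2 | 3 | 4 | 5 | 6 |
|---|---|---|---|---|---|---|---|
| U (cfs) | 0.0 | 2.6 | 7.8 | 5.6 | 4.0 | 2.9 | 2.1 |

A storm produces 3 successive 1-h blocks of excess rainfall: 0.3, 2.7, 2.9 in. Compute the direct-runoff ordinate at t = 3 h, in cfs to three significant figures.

By discrete convolution, Q_j = Σ (P_i / 1 in) · U_{j−i}.
At t = 3 h (j=3): Q = (0.3/1)·5.6 + (2.7/1)·7.8 + (2.9/1)·2.6 = 30.3 cfs.

Q ≈ 30.3 cfs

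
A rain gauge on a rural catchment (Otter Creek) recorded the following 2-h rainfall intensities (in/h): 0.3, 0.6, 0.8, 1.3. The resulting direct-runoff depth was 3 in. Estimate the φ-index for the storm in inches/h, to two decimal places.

φ ≈ 0.40 in/h

Only the 3 blocks with intensity above φ contribute runoff: 0.6, 0.8, 1.3 in/h.
Σ(I−φ)·Δt = d  ⇒  (0.6+0.8+1.3 − 3φ)·2 = 3
φ = (2.700 − 3/2) / 3 = 0.40 in/h.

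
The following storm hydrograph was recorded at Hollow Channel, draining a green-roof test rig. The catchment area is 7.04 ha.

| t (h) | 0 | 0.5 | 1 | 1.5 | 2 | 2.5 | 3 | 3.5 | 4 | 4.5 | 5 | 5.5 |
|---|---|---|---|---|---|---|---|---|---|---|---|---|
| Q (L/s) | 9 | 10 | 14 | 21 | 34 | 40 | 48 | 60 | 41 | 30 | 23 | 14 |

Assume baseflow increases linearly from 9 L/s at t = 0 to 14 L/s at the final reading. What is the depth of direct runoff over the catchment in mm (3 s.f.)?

d ≈ 5.27 mm

Direct runoff: 0.00, 0.55, 4.09, 10.64, 23.18, 28.73, 36.27, 47.82, 28.36, 16.91, 9.45, 0.00 L/s; ΣQ_DR = 206.0 L/s.
V = ΣQ_DR · Δt = 206.0 × 1800 s = 3.708 × 10^5 L.
Over A = 7.04 ha, depth = V / A = 5.27 mm.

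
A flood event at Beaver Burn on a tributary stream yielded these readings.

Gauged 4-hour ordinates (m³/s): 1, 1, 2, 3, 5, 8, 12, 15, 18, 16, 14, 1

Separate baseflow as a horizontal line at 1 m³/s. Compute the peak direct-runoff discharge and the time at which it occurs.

Subtracting baseflow gives direct-runoff ordinates: 0.0, 0.0, 1.0, 2.0, 4.0, 7.0, 11.0, 14.0, 17.0, 15.0, 13.0, 0.0 m³/s.
The maximum is 17.0 m³/s, occurring at the reading for t = 32 h.

Q_p = 17.0 m³/s at t = 32 h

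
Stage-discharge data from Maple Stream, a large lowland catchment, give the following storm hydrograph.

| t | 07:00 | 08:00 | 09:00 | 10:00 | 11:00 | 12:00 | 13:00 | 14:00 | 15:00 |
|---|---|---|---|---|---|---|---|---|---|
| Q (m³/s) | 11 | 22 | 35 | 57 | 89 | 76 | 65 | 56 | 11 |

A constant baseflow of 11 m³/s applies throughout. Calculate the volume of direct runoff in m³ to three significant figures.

Direct-runoff ordinates (Q − Q_b): 0.0, 11.0, 24.0, 46.0, 78.0, 65.0, 54.0, 45.0, 0.0 m³/s.
ΣQ_DR = 323.0 m³/s.
With Δt = 1 h = 3600 s, V = ΣQ_DR · Δt = 323.0 × 3600 = 1.16 × 10^6 m³.

V ≈ 1.16 × 10^6 m³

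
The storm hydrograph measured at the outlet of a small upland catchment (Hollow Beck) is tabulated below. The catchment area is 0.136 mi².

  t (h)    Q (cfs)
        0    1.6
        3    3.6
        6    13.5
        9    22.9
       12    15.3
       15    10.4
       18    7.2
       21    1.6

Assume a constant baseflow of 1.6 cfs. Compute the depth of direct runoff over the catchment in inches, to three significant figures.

d ≈ 2.16 in

Direct runoff: 0.0, 2.0, 11.9, 21.3, 13.7, 8.8, 5.6, 0.0 cfs; ΣQ_DR = 63.30 cfs.
V = ΣQ_DR · Δt = 63.30 × 10800 s = 6.836 × 10^5 ft³.
Over A = 0.136 mi², depth = V / A = 2.16 in.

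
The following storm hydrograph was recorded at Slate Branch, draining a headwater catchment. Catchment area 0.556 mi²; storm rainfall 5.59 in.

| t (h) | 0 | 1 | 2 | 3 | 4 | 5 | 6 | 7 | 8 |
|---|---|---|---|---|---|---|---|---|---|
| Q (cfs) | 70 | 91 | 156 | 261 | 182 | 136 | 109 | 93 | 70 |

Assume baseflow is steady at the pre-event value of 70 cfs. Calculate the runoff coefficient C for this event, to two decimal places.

C ≈ 0.27

ΣQ_DR = 538.0 cfs; V = ΣQ_DR·Δt = 1.937 × 10^6 ft³.
Runoff depth d = V / A = 1.499 in.
C = d / P = 1.499 / 5.59 = 0.27.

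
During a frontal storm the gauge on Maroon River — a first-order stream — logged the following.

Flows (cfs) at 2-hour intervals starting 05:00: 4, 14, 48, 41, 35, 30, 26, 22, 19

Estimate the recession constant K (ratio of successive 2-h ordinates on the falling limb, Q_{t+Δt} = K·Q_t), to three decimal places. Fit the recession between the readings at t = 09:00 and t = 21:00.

Using the recession-limb readings at t = 09:00 and t = 21:00: Q falls from 48 to 19 cfs over 6 intervals.
K = (Q₂/Q₁)^(1/6) = (19/48)^(1/6) = 0.857.

K ≈ 0.857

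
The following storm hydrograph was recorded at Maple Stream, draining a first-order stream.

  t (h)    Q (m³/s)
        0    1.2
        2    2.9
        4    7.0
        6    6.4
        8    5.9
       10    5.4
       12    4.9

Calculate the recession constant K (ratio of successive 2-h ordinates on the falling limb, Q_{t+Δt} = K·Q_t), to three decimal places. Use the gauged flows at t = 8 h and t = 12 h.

K ≈ 0.911

Using the recession-limb readings at t = 8 h and t = 12 h: Q falls from 5.9 to 4.9 m³/s over 2 intervals.
K = (Q₂/Q₁)^(1/2) = (4.9/5.9)^(1/2) = 0.911.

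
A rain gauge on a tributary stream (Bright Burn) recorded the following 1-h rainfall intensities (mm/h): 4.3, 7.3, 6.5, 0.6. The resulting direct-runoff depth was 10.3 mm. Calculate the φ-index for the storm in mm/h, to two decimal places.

φ ≈ 2.60 mm/h

Only the 3 blocks with intensity above φ contribute runoff: 4.3, 7.3, 6.5 mm/h.
Σ(I−φ)·Δt = d  ⇒  (4.3+7.3+6.5 − 3φ)·1 = 10.3
φ = (18.10 − 10.3/1) / 3 = 2.60 mm/h.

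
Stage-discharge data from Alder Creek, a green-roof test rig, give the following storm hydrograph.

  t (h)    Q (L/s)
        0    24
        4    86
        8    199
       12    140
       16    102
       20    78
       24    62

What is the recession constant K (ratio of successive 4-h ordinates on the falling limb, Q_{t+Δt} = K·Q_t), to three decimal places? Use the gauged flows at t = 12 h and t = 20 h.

Using the recession-limb readings at t = 12 h and t = 20 h: Q falls from 140 to 78 L/s over 2 intervals.
K = (Q₂/Q₁)^(1/2) = (78/140)^(1/2) = 0.746.

K ≈ 0.746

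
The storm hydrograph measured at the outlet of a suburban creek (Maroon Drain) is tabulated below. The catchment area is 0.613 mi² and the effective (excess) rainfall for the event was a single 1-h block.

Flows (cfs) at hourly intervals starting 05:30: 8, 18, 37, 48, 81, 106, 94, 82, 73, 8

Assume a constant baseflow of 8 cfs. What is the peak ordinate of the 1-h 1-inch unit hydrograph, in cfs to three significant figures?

U_p ≈ 81.6 cfs

Direct runoff: 0.0, 10.0, 29.0, 40.0, 73.0, 98.0, 86.0, 74.0, 65.0, 0.0 cfs; ΣQ_DR = 475.0 cfs, peak = 98.0 cfs.
Runoff depth d = ΣQ_DR·Δt / A = 475.0 × 3600 / (0.613 mi²) = 1.201 in.
The 1-inch UH is the DRH scaled by (1 in)/d, so U_p = 98.0 × 1/1.201 = 81.6 cfs.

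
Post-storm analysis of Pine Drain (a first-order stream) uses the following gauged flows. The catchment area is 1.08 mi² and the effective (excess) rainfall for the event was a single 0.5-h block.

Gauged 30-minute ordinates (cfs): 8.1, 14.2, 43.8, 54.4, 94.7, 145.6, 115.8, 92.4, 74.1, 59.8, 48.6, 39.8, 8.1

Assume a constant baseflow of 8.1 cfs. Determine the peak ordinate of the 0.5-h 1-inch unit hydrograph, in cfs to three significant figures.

U_p ≈ 276 cfs

Direct runoff: 0.0, 6.1, 35.7, 46.3, 86.6, 137.5, 107.7, 84.3, 66.0, 51.7, 40.5, 31.7, 0.0 cfs; ΣQ_DR = 694.1 cfs, peak = 137.5 cfs.
Runoff depth d = ΣQ_DR·Δt / A = 694.1 × 1800 / (1.08 mi²) = 0.4979 in.
The 1-inch UH is the DRH scaled by (1 in)/d, so U_p = 137.5 × 1/0.4979 = 276 cfs.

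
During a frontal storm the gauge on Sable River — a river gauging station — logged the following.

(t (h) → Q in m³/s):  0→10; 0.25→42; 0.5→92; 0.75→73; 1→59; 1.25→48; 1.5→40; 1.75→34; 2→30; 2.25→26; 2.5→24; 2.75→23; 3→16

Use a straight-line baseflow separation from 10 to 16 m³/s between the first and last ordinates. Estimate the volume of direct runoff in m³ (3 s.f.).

V ≈ 3.13 × 10^5 m³

Direct-runoff ordinates (Q − Q_b): 0.00, 31.50, 81.00, 61.50, 47.00, 35.50, 27.00, 20.50, 16.00, 11.50, 9.00, 7.50, 0.00 m³/s.
ΣQ_DR = 348.0 m³/s.
With Δt = 0.25 h = 900 s, V = ΣQ_DR · Δt = 348.0 × 900 = 3.13 × 10^5 m³.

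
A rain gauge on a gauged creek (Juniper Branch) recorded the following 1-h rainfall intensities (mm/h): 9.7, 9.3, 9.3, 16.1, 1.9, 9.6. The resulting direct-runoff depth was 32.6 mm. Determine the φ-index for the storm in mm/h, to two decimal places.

φ ≈ 4.28 mm/h

Only the 5 blocks with intensity above φ contribute runoff: 9.7, 9.3, 9.3, 16.1, 9.6 mm/h.
Σ(I−φ)·Δt = d  ⇒  (9.7+9.3+9.3+16.1+9.6 − 5φ)·1 = 32.6
φ = (54.00 − 32.6/1) / 5 = 4.28 mm/h.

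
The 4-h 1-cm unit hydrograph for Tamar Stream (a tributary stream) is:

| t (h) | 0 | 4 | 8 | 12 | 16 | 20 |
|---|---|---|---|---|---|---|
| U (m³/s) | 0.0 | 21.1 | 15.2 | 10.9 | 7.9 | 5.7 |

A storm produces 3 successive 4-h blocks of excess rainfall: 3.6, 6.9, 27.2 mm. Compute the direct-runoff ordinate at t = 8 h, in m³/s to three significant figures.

Q ≈ 20.0 m³/s

By discrete convolution, Q_j = Σ (P_i / 10 mm) · U_{j−i}.
At t = 8 h (j=2): Q = (3.6/10)·15.2 + (6.9/10)·21.1 + (27.2/10)·0.0 = 20.0 m³/s.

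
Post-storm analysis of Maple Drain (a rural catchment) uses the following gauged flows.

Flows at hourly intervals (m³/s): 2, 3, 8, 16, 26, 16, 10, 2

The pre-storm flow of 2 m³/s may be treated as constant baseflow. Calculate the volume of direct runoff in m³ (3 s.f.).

V ≈ 2.41 × 10^5 m³

Direct-runoff ordinates (Q − Q_b): 0.0, 1.0, 6.0, 14.0, 24.0, 14.0, 8.0, 0.0 m³/s.
ΣQ_DR = 67.00 m³/s.
With Δt = 1 h = 3600 s, V = ΣQ_DR · Δt = 67.00 × 3600 = 2.41 × 10^5 m³.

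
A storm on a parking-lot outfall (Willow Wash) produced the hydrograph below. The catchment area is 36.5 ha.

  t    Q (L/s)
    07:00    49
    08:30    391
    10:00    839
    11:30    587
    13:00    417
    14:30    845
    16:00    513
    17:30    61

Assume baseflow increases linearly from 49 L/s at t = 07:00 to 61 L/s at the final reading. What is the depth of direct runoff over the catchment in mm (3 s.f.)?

d ≈ 48.3 mm

Direct runoff: 0.00, 340.29, 786.57, 532.86, 361.14, 787.43, 453.71, 0.00 L/s; ΣQ_DR = 3262 L/s.
V = ΣQ_DR · Δt = 3262 × 5400 s = 1.761 × 10^7 L.
Over A = 36.5 ha, depth = V / A = 48.3 mm.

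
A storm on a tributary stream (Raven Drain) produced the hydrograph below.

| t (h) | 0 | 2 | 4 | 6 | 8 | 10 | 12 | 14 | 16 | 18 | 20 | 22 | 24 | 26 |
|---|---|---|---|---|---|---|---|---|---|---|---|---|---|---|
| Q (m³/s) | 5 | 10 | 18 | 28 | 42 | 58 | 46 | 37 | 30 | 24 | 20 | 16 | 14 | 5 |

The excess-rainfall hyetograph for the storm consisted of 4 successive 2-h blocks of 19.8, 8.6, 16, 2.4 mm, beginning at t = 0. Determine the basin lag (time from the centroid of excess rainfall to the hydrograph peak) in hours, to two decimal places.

t_L ≈ 6.96 h

Centroid of excess rainfall: t_c = Σ P_i·t̄_i / ΣP_i = 3.0427 h (block centres at 1, 3, 5, 7 h).
Hydrograph peak occurs at t = 10 h, so basin lag t_L = 10 − 3.0427 = 6.96 h.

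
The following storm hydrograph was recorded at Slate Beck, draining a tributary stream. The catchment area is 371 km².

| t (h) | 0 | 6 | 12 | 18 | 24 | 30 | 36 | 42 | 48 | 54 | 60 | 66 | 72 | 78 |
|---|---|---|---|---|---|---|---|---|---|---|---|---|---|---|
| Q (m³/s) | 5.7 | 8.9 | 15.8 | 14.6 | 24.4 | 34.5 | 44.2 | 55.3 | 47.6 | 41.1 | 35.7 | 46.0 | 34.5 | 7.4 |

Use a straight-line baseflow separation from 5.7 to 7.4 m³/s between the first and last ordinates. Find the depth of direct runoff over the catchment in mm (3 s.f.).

Direct runoff: 0.00, 3.07, 9.84, 8.51, 18.18, 28.15, 37.72, 48.68, 40.85, 34.22, 28.69, 38.86, 27.23, 0.00 m³/s; ΣQ_DR = 324.0 m³/s.
V = ΣQ_DR · Δt = 324.0 × 21600 s = 6.998 × 10^6 m³.
Over A = 371 km², depth = V / A = 18.9 mm.

d ≈ 18.9 mm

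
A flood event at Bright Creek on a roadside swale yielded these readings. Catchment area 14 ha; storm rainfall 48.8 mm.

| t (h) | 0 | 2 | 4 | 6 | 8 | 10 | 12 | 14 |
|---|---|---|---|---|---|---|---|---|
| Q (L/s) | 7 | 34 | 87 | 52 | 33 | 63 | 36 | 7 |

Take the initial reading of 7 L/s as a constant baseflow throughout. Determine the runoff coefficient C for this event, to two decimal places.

C ≈ 0.28

ΣQ_DR = 263.0 L/s; V = ΣQ_DR·Δt = 1.894 × 10^6 L.
Runoff depth d = V / A = 13.53 mm.
C = d / P = 13.53 / 48.8 = 0.28.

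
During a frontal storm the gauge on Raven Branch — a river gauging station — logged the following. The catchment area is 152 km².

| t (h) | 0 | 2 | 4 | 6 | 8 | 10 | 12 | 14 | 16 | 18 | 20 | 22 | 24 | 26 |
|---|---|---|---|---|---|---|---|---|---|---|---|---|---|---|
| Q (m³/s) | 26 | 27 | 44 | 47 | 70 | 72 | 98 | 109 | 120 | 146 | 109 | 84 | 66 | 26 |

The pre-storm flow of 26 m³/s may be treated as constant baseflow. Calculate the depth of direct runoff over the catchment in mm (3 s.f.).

Direct runoff: 0.0, 1.0, 18.0, 21.0, 44.0, 46.0, 72.0, 83.0, 94.0, 120.0, 83.0, 58.0, 40.0, 0.0 m³/s; ΣQ_DR = 680.0 m³/s.
V = ΣQ_DR · Δt = 680.0 × 7200 s = 4.896 × 10^6 m³.
Over A = 152 km², depth = V / A = 32.2 mm.

d ≈ 32.2 mm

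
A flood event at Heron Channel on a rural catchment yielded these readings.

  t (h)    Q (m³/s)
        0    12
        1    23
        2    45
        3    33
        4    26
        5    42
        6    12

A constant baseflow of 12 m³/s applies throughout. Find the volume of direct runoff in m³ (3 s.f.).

V ≈ 3.92 × 10^5 m³

Direct-runoff ordinates (Q − Q_b): 0.0, 11.0, 33.0, 21.0, 14.0, 30.0, 0.0 m³/s.
ΣQ_DR = 109.0 m³/s.
With Δt = 1 h = 3600 s, V = ΣQ_DR · Δt = 109.0 × 3600 = 3.92 × 10^5 m³.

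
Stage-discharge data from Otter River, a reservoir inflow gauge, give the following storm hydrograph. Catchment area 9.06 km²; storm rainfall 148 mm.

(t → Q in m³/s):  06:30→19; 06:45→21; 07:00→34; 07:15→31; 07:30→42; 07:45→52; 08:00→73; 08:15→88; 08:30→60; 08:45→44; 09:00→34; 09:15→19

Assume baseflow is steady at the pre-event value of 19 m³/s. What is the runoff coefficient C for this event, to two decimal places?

ΣQ_DR = 289.0 m³/s; V = ΣQ_DR·Δt = 2.601 × 10^5 m³.
Runoff depth d = V / A = 28.71 mm.
C = d / P = 28.71 / 148 = 0.19.

C ≈ 0.19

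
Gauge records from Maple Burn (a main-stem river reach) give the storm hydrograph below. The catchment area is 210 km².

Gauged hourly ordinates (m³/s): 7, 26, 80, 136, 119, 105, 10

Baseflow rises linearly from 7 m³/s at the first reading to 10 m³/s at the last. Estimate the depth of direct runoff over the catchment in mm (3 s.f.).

d ≈ 7.26 mm

Direct runoff: 0.00, 18.50, 72.00, 127.50, 110.00, 95.50, 0.00 m³/s; ΣQ_DR = 423.5 m³/s.
V = ΣQ_DR · Δt = 423.5 × 3600 s = 1.525 × 10^6 m³.
Over A = 210 km², depth = V / A = 7.26 mm.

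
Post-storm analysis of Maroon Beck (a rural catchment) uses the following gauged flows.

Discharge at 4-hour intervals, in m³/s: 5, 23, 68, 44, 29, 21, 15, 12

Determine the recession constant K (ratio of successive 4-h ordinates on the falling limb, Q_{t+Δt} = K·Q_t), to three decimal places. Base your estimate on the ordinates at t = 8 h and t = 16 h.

Using the recession-limb readings at t = 8 h and t = 16 h: Q falls from 68 to 29 m³/s over 2 intervals.
K = (Q₂/Q₁)^(1/2) = (29/68)^(1/2) = 0.653.

K ≈ 0.653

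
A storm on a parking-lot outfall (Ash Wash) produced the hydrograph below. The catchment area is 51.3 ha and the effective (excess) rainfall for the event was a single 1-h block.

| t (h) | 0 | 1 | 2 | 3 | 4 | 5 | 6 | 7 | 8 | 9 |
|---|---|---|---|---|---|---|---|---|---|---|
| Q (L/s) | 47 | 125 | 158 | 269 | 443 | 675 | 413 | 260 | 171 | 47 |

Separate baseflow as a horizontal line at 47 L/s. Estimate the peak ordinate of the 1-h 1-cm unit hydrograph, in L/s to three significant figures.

U_p ≈ 419 L/s

Direct runoff: 0.0, 78.0, 111.0, 222.0, 396.0, 628.0, 366.0, 213.0, 124.0, 0.0 L/s; ΣQ_DR = 2138 L/s, peak = 628.0 L/s.
Runoff depth d = ΣQ_DR·Δt / A = 2138 × 3600 / (51.3 ha) = 15.00 mm.
The 1-cm UH is the DRH scaled by (10 mm)/d, so U_p = 628.0 × 10/15.00 = 419 L/s.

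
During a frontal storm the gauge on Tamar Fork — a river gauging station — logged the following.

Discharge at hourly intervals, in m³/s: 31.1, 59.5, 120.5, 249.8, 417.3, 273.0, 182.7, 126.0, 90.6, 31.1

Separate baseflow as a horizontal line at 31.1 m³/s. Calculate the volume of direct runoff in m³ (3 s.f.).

Direct-runoff ordinates (Q − Q_b): 0.0, 28.4, 89.4, 218.7, 386.2, 241.9, 151.6, 94.9, 59.5, 0.0 m³/s.
ΣQ_DR = 1271 m³/s.
With Δt = 1 h = 3600 s, V = ΣQ_DR · Δt = 1271 × 3600 = 4.57 × 10^6 m³.

V ≈ 4.57 × 10^6 m³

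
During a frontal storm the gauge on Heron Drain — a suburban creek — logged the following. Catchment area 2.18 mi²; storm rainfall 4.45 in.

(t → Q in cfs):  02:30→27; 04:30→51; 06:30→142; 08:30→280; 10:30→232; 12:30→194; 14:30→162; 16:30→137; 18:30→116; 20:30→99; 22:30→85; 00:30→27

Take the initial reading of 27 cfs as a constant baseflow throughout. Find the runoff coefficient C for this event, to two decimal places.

ΣQ_DR = 1228 cfs; V = ΣQ_DR·Δt = 8.842 × 10^6 ft³.
Runoff depth d = V / A = 1.746 in.
C = d / P = 1.746 / 4.45 = 0.39.

C ≈ 0.39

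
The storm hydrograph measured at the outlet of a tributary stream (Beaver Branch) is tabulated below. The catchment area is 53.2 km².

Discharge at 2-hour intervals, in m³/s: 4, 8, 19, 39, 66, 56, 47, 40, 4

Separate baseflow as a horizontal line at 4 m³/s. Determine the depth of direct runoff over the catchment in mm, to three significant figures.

Direct runoff: 0.0, 4.0, 15.0, 35.0, 62.0, 52.0, 43.0, 36.0, 0.0 m³/s; ΣQ_DR = 247.0 m³/s.
V = ΣQ_DR · Δt = 247.0 × 7200 s = 1.778 × 10^6 m³.
Over A = 53.2 km², depth = V / A = 33.4 mm.

d ≈ 33.4 mm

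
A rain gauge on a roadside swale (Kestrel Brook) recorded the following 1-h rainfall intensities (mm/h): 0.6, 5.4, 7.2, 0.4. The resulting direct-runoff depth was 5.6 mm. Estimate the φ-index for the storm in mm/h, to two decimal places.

φ ≈ 3.50 mm/h

Only the 2 blocks with intensity above φ contribute runoff: 5.4, 7.2 mm/h.
Σ(I−φ)·Δt = d  ⇒  (5.4+7.2 − 2φ)·1 = 5.6
φ = (12.60 − 5.6/1) / 2 = 3.50 mm/h.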